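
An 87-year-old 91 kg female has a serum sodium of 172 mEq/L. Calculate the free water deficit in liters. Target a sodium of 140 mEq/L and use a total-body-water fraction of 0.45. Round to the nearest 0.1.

9.4 L

TBW = 0.45 · 91 = 40.95 L
Free water deficit = TBW · (Na/140 − 1)
= 40.95 · (172/140 − 1)
= 40.95 · 0.2286
= 9.36 L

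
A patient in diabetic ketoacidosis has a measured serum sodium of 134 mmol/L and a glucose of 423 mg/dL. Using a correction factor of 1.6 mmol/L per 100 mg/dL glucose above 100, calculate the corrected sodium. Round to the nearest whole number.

Corrected Na = measured Na + 1.6 · (glucose − 100)/100
= 134 + 1.6 · (423 − 100)/100
= 134 + 5.2
= 139.2 mmol/L

139 mmol/L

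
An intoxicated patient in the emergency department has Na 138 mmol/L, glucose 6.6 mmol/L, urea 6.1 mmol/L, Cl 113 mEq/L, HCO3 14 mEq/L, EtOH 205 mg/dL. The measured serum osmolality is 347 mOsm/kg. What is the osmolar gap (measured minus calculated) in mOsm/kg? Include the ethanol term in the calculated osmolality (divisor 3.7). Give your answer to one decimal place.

Calculated osmolality = 2·Na + glucose + urea + ethanol/3.7
= 2·138 + 6.6 + 6.1 + 205/3.7
= 276 + 6.60 + 6.10 + 55.41
= 344.11 mOsm/kg ≈ 344.1 mOsm/kg
Osmolar gap = measured − calculated = 347 − 344.1 = 2.9 mOsm/kg

2.9 mOsm/kg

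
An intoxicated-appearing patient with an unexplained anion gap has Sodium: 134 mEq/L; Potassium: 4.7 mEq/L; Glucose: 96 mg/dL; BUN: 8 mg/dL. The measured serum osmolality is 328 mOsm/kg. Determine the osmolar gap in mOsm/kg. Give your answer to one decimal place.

51.8 mOsm/kg

Calculated osmolality = 2·Na + glucose/18 + BUN/2.8
= 2·134 + 96/18 + 8/2.8
= 268 + 5.33 + 2.86
= 276.19 mOsm/kg ≈ 276.2 mOsm/kg
Osmolar gap = measured − calculated = 328 − 276.2 = 51.8 mOsm/kg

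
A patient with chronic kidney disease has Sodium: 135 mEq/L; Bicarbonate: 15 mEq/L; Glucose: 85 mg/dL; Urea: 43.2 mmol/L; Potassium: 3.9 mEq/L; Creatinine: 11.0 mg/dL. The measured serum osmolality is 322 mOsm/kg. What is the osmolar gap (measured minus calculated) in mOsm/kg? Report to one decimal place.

Calculated osmolality = 2·Na + glucose/18 + urea
= 2·135 + 85/18 + 43.2
= 270 + 4.72 + 43.20
= 317.92 mOsm/kg ≈ 317.9 mOsm/kg
Osmolar gap = measured − calculated = 322 − 317.9 = 4.1 mOsm/kg

4.1 mOsm/kg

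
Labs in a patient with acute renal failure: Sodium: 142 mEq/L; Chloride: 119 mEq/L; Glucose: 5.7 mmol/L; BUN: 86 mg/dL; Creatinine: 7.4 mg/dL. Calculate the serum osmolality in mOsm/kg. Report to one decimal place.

Calculated osmolality = 2·Na + glucose + BUN/2.8
= 2·142 + 5.7 + 86/2.8
= 284 + 5.70 + 30.71
= 320.41 mOsm/kg

320.4 mOsm/kg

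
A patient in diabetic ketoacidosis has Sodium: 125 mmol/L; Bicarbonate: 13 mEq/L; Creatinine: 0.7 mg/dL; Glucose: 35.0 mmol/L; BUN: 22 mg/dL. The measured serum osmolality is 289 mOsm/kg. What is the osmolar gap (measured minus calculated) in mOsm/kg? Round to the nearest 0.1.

-3.9 mOsm/kg

Calculated osmolality = 2·Na + glucose + BUN/2.8
= 2·125 + 35 + 22/2.8
= 250 + 35 + 7.86
= 292.86 mOsm/kg ≈ 292.9 mOsm/kg
Osmolar gap = measured − calculated = 289 − 292.9 = -3.9 mOsm/kg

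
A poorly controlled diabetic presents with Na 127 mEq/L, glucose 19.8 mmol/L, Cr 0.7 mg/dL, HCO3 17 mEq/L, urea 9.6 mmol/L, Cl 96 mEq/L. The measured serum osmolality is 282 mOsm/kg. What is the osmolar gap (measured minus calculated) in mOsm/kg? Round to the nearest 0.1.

Calculated osmolality = 2·Na + glucose + urea
= 2·127 + 19.8 + 9.6
= 254 + 19.80 + 9.60
= 283.4 mOsm/kg ≈ 283.4 mOsm/kg
Osmolar gap = measured − calculated = 282 − 283.4 = -1.4 mOsm/kg

-1.4 mOsm/kg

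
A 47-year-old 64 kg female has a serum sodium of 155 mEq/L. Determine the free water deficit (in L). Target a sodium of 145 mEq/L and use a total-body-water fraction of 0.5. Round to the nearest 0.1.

TBW = 0.5 · 64 = 32 L
Free water deficit = TBW · (Na/145 − 1)
= 32 · (155/145 − 1)
= 32 · 0.069
= 2.21 L

2.2 L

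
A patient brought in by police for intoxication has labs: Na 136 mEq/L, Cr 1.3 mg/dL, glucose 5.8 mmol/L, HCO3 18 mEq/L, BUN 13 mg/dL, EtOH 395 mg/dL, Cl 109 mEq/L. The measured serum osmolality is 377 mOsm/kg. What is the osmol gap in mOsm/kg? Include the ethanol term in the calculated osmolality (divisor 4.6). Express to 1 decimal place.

8.7 mOsm/kg

Calculated osmolality = 2·Na + glucose + BUN/2.8 + ethanol/4.6
= 2·136 + 5.8 + 13/2.8 + 395/4.6
= 272 + 5.80 + 4.64 + 85.87
= 368.31 mOsm/kg ≈ 368.3 mOsm/kg
Osmolar gap = measured − calculated = 377 − 368.3 = 8.7 mOsm/kg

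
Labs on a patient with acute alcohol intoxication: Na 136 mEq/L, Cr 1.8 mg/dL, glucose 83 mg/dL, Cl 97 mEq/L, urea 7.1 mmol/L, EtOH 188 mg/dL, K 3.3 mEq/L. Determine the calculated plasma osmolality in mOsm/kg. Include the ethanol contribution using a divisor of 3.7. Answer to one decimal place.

334.5 mOsm/kg

Calculated osmolality = 2·Na + glucose/18 + urea + ethanol/3.7
= 2·136 + 83/18 + 7.1 + 188/3.7
= 272 + 4.61 + 7.10 + 50.81
= 334.52 mOsm/kg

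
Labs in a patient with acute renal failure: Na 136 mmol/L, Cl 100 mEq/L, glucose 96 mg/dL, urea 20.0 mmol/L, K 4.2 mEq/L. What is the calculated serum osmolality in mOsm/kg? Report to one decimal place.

297.3 mOsm/kg

Calculated osmolality = 2·Na + glucose/18 + urea
= 2·136 + 96/18 + 20
= 272 + 5.33 + 20
= 297.33 mOsm/kg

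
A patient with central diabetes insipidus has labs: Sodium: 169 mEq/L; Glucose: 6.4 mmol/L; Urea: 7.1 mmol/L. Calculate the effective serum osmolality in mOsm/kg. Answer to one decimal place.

Effective osmolality excludes urea (freely permeant across cell membranes):
2·Na + glucose
= 2·169 + 6.4
= 338 + 6.4
= 344.4 mOsm/kg

344.4 mOsm/kg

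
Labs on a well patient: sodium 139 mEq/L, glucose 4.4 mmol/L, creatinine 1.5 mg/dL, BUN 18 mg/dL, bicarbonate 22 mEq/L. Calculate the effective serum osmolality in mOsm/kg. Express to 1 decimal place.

Effective osmolality excludes urea (freely permeant across cell membranes):
2·Na + glucose
= 2·139 + 4.4
= 278 + 4.4
= 282.4 mOsm/kg

282.4 mOsm/kg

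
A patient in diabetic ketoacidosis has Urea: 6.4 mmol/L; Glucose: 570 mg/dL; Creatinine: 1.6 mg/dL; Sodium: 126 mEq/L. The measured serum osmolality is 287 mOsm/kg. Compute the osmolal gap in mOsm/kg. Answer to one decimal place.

Calculated osmolality = 2·Na + glucose/18 + urea
= 2·126 + 570/18 + 6.4
= 252 + 31.67 + 6.40
= 290.07 mOsm/kg ≈ 290.1 mOsm/kg
Osmolar gap = measured − calculated = 287 − 290.1 = -3.1 mOsm/kg

-3.1 mOsm/kg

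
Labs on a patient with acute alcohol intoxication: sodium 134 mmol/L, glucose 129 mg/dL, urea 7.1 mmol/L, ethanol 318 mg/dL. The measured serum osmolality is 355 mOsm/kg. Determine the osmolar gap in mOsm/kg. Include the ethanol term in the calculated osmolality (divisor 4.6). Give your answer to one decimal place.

Calculated osmolality = 2·Na + glucose/18 + urea + ethanol/4.6
= 2·134 + 129/18 + 7.1 + 318/4.6
= 268 + 7.17 + 7.10 + 69.13
= 351.4 mOsm/kg ≈ 351.4 mOsm/kg
Osmolar gap = measured − calculated = 355 − 351.4 = 3.6 mOsm/kg

3.6 mOsm/kg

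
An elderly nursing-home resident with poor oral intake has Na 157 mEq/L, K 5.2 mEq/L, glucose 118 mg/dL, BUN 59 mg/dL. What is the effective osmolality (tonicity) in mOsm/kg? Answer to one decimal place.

Effective osmolality excludes urea (freely permeant across cell membranes):
2·Na + glucose/18
= 2·157 + 118/18
= 314 + 6.56
= 320.56 mOsm/kg

320.6 mOsm/kg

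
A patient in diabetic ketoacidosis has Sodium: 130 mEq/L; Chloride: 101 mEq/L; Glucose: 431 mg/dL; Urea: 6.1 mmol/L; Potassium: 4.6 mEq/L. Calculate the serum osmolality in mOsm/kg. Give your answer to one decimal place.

290.0 mOsm/kg

Calculated osmolality = 2·Na + glucose/18 + urea
= 2·130 + 431/18 + 6.1
= 260 + 23.94 + 6.10
= 290.04 mOsm/kg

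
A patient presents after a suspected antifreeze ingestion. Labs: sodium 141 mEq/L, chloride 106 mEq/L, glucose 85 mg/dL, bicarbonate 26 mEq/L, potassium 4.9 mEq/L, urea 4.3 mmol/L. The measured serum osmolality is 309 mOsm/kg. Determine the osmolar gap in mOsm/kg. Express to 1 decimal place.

Calculated osmolality = 2·Na + glucose/18 + urea
= 2·141 + 85/18 + 4.3
= 282 + 4.72 + 4.30
= 291.02 mOsm/kg ≈ 291.0 mOsm/kg
Osmolar gap = measured − calculated = 309 − 291.0 = 18.0 mOsm/kg

18.0 mOsm/kg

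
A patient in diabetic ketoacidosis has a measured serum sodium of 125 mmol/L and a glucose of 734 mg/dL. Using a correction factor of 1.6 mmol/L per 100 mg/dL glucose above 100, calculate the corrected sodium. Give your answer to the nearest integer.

Corrected Na = measured Na + 1.6 · (glucose − 100)/100
= 125 + 1.6 · (734 − 100)/100
= 125 + 10.1
= 135.1 mmol/L

135 mmol/L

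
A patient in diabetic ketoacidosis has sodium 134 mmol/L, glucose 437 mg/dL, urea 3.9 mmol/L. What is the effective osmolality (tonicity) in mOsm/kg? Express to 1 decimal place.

292.3 mOsm/kg

Effective osmolality excludes urea (freely permeant across cell membranes):
2·Na + glucose/18
= 2·134 + 437/18
= 268 + 24.28
= 292.28 mOsm/kg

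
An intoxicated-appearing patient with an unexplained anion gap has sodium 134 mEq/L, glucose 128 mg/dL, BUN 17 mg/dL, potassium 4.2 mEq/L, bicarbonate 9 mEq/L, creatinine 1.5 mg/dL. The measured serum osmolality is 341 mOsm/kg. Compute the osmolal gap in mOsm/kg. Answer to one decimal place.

Calculated osmolality = 2·Na + glucose/18 + BUN/2.8
= 2·134 + 128/18 + 17/2.8
= 268 + 7.11 + 6.07
= 281.18 mOsm/kg ≈ 281.2 mOsm/kg
Osmolar gap = measured − calculated = 341 − 281.2 = 59.8 mOsm/kg

59.8 mOsm/kg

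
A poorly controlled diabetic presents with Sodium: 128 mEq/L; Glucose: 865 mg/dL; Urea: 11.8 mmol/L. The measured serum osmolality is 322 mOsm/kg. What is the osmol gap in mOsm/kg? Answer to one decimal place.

Calculated osmolality = 2·Na + glucose/18 + urea
= 2·128 + 865/18 + 11.8
= 256 + 48.06 + 11.80
= 315.86 mOsm/kg ≈ 315.9 mOsm/kg
Osmolar gap = measured − calculated = 322 − 315.9 = 6.1 mOsm/kg

6.1 mOsm/kg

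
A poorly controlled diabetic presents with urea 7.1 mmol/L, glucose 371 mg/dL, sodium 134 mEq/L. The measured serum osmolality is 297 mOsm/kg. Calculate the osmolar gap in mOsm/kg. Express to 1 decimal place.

Calculated osmolality = 2·Na + glucose/18 + urea
= 2·134 + 371/18 + 7.1
= 268 + 20.61 + 7.10
= 295.71 mOsm/kg ≈ 295.7 mOsm/kg
Osmolar gap = measured − calculated = 297 − 295.7 = 1.3 mOsm/kg

1.3 mOsm/kg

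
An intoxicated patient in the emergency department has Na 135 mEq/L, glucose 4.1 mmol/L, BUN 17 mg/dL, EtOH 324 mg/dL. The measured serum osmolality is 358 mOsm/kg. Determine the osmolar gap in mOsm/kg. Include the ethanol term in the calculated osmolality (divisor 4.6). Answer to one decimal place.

7.4 mOsm/kg

Calculated osmolality = 2·Na + glucose + BUN/2.8 + ethanol/4.6
= 2·135 + 4.1 + 17/2.8 + 324/4.6
= 270 + 4.10 + 6.07 + 70.43
= 350.6 mOsm/kg ≈ 350.6 mOsm/kg
Osmolar gap = measured − calculated = 358 − 350.6 = 7.4 mOsm/kg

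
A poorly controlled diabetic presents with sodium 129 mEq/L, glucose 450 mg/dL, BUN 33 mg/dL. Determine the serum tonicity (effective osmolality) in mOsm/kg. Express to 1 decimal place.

283.0 mOsm/kg

Effective osmolality excludes urea (freely permeant across cell membranes):
2·Na + glucose/18
= 2·129 + 450/18
= 258 + 25
= 283 mOsm/kg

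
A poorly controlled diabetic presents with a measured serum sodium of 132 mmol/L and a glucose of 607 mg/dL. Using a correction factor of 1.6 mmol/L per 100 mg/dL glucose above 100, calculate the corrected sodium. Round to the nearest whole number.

Corrected Na = measured Na + 1.6 · (glucose − 100)/100
= 132 + 1.6 · (607 − 100)/100
= 132 + 8.1
= 140.1 mmol/L

140 mmol/L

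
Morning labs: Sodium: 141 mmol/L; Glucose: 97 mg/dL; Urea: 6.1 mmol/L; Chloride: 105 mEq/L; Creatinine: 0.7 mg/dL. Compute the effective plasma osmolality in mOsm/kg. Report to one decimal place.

287.4 mOsm/kg

Effective osmolality excludes urea (freely permeant across cell membranes):
2·Na + glucose/18
= 2·141 + 97/18
= 282 + 5.39
= 287.39 mOsm/kg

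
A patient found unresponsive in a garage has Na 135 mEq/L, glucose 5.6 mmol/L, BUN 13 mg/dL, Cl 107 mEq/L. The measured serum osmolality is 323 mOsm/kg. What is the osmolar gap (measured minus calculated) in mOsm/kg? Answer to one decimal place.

42.8 mOsm/kg

Calculated osmolality = 2·Na + glucose + BUN/2.8
= 2·135 + 5.6 + 13/2.8
= 270 + 5.60 + 4.64
= 280.24 mOsm/kg ≈ 280.2 mOsm/kg
Osmolar gap = measured − calculated = 323 − 280.2 = 42.8 mOsm/kg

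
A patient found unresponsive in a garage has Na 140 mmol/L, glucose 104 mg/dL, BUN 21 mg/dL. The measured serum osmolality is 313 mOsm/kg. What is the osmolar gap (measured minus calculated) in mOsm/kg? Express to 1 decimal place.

Calculated osmolality = 2·Na + glucose/18 + BUN/2.8
= 2·140 + 104/18 + 21/2.8
= 280 + 5.78 + 7.50
= 293.28 mOsm/kg ≈ 293.3 mOsm/kg
Osmolar gap = measured − calculated = 313 − 293.3 = 19.7 mOsm/kg

19.7 mOsm/kg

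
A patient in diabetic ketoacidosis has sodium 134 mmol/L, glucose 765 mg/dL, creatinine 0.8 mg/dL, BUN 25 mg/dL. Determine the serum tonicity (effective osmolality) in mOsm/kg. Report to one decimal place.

310.5 mOsm/kg

Effective osmolality excludes urea (freely permeant across cell membranes):
2·Na + glucose/18
= 2·134 + 765/18
= 268 + 42.5
= 310.5 mOsm/kg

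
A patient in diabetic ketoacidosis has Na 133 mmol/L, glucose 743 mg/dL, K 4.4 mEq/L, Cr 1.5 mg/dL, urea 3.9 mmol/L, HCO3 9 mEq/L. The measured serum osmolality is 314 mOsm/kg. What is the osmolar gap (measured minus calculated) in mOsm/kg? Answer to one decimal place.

2.8 mOsm/kg

Calculated osmolality = 2·Na + glucose/18 + urea
= 2·133 + 743/18 + 3.9
= 266 + 41.28 + 3.90
= 311.18 mOsm/kg ≈ 311.2 mOsm/kg
Osmolar gap = measured − calculated = 314 − 311.2 = 2.8 mOsm/kg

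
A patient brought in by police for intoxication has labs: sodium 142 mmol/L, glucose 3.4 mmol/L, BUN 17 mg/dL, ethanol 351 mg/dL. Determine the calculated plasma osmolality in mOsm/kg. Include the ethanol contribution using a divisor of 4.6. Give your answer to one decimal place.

369.8 mOsm/kg

Calculated osmolality = 2·Na + glucose + BUN/2.8 + ethanol/4.6
= 2·142 + 3.4 + 17/2.8 + 351/4.6
= 284 + 3.40 + 6.07 + 76.30
= 369.77 mOsm/kg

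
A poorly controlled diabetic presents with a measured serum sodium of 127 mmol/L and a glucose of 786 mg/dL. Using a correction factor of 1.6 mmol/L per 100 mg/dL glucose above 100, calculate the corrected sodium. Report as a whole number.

Corrected Na = measured Na + 1.6 · (glucose − 100)/100
= 127 + 1.6 · (786 − 100)/100
= 127 + 11
= 138 mmol/L

138 mmol/L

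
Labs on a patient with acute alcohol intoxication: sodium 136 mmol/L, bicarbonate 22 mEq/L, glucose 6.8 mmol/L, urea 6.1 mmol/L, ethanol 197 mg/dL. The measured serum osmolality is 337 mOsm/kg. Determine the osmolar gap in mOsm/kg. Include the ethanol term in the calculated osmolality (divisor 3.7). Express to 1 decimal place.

-1.1 mOsm/kg

Calculated osmolality = 2·Na + glucose + urea + ethanol/3.7
= 2·136 + 6.8 + 6.1 + 197/3.7
= 272 + 6.80 + 6.10 + 53.24
= 338.14 mOsm/kg ≈ 338.1 mOsm/kg
Osmolar gap = measured − calculated = 337 − 338.1 = -1.1 mOsm/kg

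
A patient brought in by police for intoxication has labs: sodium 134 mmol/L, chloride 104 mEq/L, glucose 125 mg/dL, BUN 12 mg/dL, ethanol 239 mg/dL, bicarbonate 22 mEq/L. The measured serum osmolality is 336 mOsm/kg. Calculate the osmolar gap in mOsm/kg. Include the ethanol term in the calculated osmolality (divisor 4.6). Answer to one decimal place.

Calculated osmolality = 2·Na + glucose/18 + BUN/2.8 + ethanol/4.6
= 2·134 + 125/18 + 12/2.8 + 239/4.6
= 268 + 6.94 + 4.29 + 51.96
= 331.19 mOsm/kg ≈ 331.2 mOsm/kg
Osmolar gap = measured − calculated = 336 − 331.2 = 4.8 mOsm/kg

4.8 mOsm/kg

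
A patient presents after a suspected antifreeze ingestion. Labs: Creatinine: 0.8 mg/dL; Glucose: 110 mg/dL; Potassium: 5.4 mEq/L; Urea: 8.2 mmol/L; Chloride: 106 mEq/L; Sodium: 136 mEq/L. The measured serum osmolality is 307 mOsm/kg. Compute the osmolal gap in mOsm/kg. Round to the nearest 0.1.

20.7 mOsm/kg

Calculated osmolality = 2·Na + glucose/18 + urea
= 2·136 + 110/18 + 8.2
= 272 + 6.11 + 8.20
= 286.31 mOsm/kg ≈ 286.3 mOsm/kg
Osmolar gap = measured − calculated = 307 − 286.3 = 20.7 mOsm/kg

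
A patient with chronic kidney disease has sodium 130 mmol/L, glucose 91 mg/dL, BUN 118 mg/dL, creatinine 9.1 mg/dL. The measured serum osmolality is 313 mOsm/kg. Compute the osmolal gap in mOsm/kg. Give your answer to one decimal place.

Calculated osmolality = 2·Na + glucose/18 + BUN/2.8
= 2·130 + 91/18 + 118/2.8
= 260 + 5.06 + 42.14
= 307.2 mOsm/kg ≈ 307.2 mOsm/kg
Osmolar gap = measured − calculated = 313 − 307.2 = 5.8 mOsm/kg

5.8 mOsm/kg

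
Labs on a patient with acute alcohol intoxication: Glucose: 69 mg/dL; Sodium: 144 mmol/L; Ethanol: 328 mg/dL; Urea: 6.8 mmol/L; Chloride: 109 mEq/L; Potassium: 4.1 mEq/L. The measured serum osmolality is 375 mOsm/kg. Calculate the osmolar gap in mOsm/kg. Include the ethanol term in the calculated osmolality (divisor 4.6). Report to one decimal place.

Calculated osmolality = 2·Na + glucose/18 + urea + ethanol/4.6
= 2·144 + 69/18 + 6.8 + 328/4.6
= 288 + 3.83 + 6.80 + 71.30
= 369.93 mOsm/kg ≈ 369.9 mOsm/kg
Osmolar gap = measured − calculated = 375 − 369.9 = 5.1 mOsm/kg

5.1 mOsm/kg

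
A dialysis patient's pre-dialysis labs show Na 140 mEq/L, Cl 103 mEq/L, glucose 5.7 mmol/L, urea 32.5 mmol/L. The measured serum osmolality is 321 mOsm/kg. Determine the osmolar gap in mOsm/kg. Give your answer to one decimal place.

Calculated osmolality = 2·Na + glucose + urea
= 2·140 + 5.7 + 32.5
= 280 + 5.70 + 32.50
= 318.2 mOsm/kg ≈ 318.2 mOsm/kg
Osmolar gap = measured − calculated = 321 − 318.2 = 2.8 mOsm/kg

2.8 mOsm/kg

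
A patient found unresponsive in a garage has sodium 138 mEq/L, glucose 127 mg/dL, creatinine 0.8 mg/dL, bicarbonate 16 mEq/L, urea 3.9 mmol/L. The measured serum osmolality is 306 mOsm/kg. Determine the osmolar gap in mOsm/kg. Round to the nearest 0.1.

Calculated osmolality = 2·Na + glucose/18 + urea
= 2·138 + 127/18 + 3.9
= 276 + 7.06 + 3.90
= 286.96 mOsm/kg ≈ 287.0 mOsm/kg
Osmolar gap = measured − calculated = 306 − 287.0 = 19.0 mOsm/kg

19.0 mOsm/kg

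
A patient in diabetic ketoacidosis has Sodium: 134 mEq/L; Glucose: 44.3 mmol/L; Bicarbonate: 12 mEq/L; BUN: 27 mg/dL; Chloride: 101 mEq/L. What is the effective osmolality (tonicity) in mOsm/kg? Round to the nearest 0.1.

312.3 mOsm/kg

Effective osmolality excludes urea (freely permeant across cell membranes):
2·Na + glucose
= 2·134 + 44.3
= 268 + 44.3
= 312.3 mOsm/kg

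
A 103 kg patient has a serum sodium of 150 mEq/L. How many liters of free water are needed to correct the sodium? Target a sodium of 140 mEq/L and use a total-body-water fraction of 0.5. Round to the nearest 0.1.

TBW = 0.5 · 103 = 51.5 L
Free water deficit = TBW · (Na/140 − 1)
= 51.5 · (150/140 − 1)
= 51.5 · 0.0714
= 3.68 L

3.7 L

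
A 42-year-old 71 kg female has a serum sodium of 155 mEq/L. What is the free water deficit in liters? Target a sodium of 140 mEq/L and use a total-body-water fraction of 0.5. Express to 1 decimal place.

3.8 L

TBW = 0.5 · 71 = 35.5 L
Free water deficit = TBW · (Na/140 − 1)
= 35.5 · (155/140 − 1)
= 35.5 · 0.1071
= 3.8 L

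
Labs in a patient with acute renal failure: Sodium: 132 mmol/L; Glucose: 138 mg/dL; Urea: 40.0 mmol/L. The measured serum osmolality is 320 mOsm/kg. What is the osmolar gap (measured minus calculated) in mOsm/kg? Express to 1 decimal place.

8.3 mOsm/kg

Calculated osmolality = 2·Na + glucose/18 + urea
= 2·132 + 138/18 + 40
= 264 + 7.67 + 40
= 311.67 mOsm/kg ≈ 311.7 mOsm/kg
Osmolar gap = measured − calculated = 320 − 311.7 = 8.3 mOsm/kg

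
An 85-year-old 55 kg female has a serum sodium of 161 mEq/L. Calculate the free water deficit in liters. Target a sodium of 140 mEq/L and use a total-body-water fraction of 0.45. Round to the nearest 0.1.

TBW = 0.45 · 55 = 24.75 L
Free water deficit = TBW · (Na/140 − 1)
= 24.75 · (161/140 − 1)
= 24.75 · 0.15
= 3.71 L

3.7 L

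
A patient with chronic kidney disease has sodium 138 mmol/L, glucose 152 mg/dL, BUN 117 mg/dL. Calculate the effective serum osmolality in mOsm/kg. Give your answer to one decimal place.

Effective osmolality excludes urea (freely permeant across cell membranes):
2·Na + glucose/18
= 2·138 + 152/18
= 276 + 8.44
= 284.44 mOsm/kg

284.4 mOsm/kg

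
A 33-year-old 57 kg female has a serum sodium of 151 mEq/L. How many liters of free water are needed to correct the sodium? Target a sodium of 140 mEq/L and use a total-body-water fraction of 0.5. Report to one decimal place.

2.2 L

TBW = 0.5 · 57 = 28.5 L
Free water deficit = TBW · (Na/140 − 1)
= 28.5 · (151/140 − 1)
= 28.5 · 0.0786
= 2.24 L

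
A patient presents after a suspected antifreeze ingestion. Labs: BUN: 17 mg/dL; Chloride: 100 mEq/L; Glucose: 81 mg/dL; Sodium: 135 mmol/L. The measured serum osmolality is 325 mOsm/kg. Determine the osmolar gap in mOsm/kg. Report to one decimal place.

Calculated osmolality = 2·Na + glucose/18 + BUN/2.8
= 2·135 + 81/18 + 17/2.8
= 270 + 4.50 + 6.07
= 280.57 mOsm/kg ≈ 280.6 mOsm/kg
Osmolar gap = measured − calculated = 325 − 280.6 = 44.4 mOsm/kg

44.4 mOsm/kg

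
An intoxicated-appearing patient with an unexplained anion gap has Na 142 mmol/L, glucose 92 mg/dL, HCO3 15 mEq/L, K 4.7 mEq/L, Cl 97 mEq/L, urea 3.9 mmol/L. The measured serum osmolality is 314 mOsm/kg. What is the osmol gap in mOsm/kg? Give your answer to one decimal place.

21.0 mOsm/kg

Calculated osmolality = 2·Na + glucose/18 + urea
= 2·142 + 92/18 + 3.9
= 284 + 5.11 + 3.90
= 293.01 mOsm/kg ≈ 293.0 mOsm/kg
Osmolar gap = measured − calculated = 314 − 293.0 = 21.0 mOsm/kg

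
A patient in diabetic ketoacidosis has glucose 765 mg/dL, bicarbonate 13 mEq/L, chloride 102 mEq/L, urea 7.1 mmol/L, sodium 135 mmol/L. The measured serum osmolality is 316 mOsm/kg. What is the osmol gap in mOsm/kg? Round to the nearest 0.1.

Calculated osmolality = 2·Na + glucose/18 + urea
= 2·135 + 765/18 + 7.1
= 270 + 42.50 + 7.10
= 319.6 mOsm/kg ≈ 319.6 mOsm/kg
Osmolar gap = measured − calculated = 316 − 319.6 = -3.6 mOsm/kg

-3.6 mOsm/kg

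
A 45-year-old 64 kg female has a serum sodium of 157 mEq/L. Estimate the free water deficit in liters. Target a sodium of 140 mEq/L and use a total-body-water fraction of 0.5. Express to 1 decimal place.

3.9 L

TBW = 0.5 · 64 = 32 L
Free water deficit = TBW · (Na/140 − 1)
= 32 · (157/140 − 1)
= 32 · 0.1214
= 3.88 L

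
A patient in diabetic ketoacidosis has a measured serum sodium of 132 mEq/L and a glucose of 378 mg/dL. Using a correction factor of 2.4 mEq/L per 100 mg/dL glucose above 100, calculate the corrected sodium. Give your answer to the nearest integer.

Corrected Na = measured Na + 2.4 · (glucose − 100)/100
= 132 + 2.4 · (378 − 100)/100
= 132 + 6.7
= 138.7 mEq/L

139 mEq/L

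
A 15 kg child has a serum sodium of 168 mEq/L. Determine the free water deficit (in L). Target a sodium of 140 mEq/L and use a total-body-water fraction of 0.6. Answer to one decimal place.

1.8 L

TBW = 0.6 · 15 = 9 L
Free water deficit = TBW · (Na/140 − 1)
= 9 · (168/140 − 1)
= 9 · 0.2
= 1.8 L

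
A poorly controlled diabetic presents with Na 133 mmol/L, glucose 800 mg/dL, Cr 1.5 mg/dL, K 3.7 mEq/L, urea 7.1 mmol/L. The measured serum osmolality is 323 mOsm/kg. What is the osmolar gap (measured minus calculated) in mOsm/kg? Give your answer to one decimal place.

5.5 mOsm/kg

Calculated osmolality = 2·Na + glucose/18 + urea
= 2·133 + 800/18 + 7.1
= 266 + 44.44 + 7.10
= 317.54 mOsm/kg ≈ 317.5 mOsm/kg
Osmolar gap = measured − calculated = 323 − 317.5 = 5.5 mOsm/kg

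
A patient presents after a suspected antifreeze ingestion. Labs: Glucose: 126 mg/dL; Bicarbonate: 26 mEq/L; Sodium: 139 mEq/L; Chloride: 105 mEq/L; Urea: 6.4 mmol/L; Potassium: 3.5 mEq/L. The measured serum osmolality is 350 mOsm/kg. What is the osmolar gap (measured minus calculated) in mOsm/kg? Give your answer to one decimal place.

58.6 mOsm/kg

Calculated osmolality = 2·Na + glucose/18 + urea
= 2·139 + 126/18 + 6.4
= 278 + 7 + 6.40
= 291.4 mOsm/kg ≈ 291.4 mOsm/kg
Osmolar gap = measured − calculated = 350 − 291.4 = 58.6 mOsm/kg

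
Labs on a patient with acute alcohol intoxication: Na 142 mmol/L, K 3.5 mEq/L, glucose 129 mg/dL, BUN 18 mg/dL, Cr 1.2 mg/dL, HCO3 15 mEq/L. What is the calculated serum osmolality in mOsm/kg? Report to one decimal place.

297.6 mOsm/kg

Calculated osmolality = 2·Na + glucose/18 + BUN/2.8
= 2·142 + 129/18 + 18/2.8
= 284 + 7.17 + 6.43
= 297.6 mOsm/kg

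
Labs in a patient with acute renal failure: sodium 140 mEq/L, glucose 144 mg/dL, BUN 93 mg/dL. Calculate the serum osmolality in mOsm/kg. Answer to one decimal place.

321.2 mOsm/kg

Calculated osmolality = 2·Na + glucose/18 + BUN/2.8
= 2·140 + 144/18 + 93/2.8
= 280 + 8 + 33.21
= 321.21 mOsm/kg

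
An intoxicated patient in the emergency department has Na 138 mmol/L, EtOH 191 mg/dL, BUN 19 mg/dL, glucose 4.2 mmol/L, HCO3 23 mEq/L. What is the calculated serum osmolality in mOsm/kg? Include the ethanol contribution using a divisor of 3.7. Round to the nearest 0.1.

Calculated osmolality = 2·Na + glucose + BUN/2.8 + ethanol/3.7
= 2·138 + 4.2 + 19/2.8 + 191/3.7
= 276 + 4.20 + 6.79 + 51.62
= 338.61 mOsm/kg

338.6 mOsm/kg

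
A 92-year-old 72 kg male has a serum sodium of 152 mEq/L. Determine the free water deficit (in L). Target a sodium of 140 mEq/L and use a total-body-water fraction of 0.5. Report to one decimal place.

3.1 L

TBW = 0.5 · 72 = 36 L
Free water deficit = TBW · (Na/140 − 1)
= 36 · (152/140 − 1)
= 36 · 0.0857
= 3.09 L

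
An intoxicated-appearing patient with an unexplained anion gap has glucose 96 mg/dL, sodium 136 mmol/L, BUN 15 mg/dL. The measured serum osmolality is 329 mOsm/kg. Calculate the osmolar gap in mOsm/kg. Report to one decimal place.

46.3 mOsm/kg

Calculated osmolality = 2·Na + glucose/18 + BUN/2.8
= 2·136 + 96/18 + 15/2.8
= 272 + 5.33 + 5.36
= 282.69 mOsm/kg ≈ 282.7 mOsm/kg
Osmolar gap = measured − calculated = 329 − 282.7 = 46.3 mOsm/kg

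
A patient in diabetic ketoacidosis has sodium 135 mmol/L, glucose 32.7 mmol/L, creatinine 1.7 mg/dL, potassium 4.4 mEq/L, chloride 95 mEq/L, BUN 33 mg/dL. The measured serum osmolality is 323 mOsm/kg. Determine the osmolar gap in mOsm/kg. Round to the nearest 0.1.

8.5 mOsm/kg

Calculated osmolality = 2·Na + glucose + BUN/2.8
= 2·135 + 32.7 + 33/2.8
= 270 + 32.70 + 11.79
= 314.49 mOsm/kg ≈ 314.5 mOsm/kg
Osmolar gap = measured − calculated = 323 − 314.5 = 8.5 mOsm/kg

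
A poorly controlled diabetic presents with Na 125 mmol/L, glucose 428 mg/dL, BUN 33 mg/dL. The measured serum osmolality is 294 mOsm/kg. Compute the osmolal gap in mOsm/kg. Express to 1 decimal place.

8.4 mOsm/kg

Calculated osmolality = 2·Na + glucose/18 + BUN/2.8
= 2·125 + 428/18 + 33/2.8
= 250 + 23.78 + 11.79
= 285.57 mOsm/kg ≈ 285.6 mOsm/kg
Osmolar gap = measured − calculated = 294 − 285.6 = 8.4 mOsm/kg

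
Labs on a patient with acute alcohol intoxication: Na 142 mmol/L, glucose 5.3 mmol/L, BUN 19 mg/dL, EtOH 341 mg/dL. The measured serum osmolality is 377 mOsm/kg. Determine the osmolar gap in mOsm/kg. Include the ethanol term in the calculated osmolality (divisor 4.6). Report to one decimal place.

6.8 mOsm/kg

Calculated osmolality = 2·Na + glucose + BUN/2.8 + ethanol/4.6
= 2·142 + 5.3 + 19/2.8 + 341/4.6
= 284 + 5.30 + 6.79 + 74.13
= 370.22 mOsm/kg ≈ 370.2 mOsm/kg
Osmolar gap = measured − calculated = 377 − 370.2 = 6.8 mOsm/kg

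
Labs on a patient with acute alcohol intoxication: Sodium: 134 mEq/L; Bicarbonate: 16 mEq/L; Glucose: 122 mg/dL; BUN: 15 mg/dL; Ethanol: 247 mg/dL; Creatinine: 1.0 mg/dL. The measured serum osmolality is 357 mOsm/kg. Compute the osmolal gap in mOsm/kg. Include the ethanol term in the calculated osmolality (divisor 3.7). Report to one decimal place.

10.1 mOsm/kg

Calculated osmolality = 2·Na + glucose/18 + BUN/2.8 + ethanol/3.7
= 2·134 + 122/18 + 15/2.8 + 247/3.7
= 268 + 6.78 + 5.36 + 66.76
= 346.9 mOsm/kg ≈ 346.9 mOsm/kg
Osmolar gap = measured − calculated = 357 − 346.9 = 10.1 mOsm/kg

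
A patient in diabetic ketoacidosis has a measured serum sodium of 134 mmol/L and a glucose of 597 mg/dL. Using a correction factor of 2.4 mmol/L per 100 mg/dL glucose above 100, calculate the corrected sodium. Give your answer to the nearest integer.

146 mmol/L

Corrected Na = measured Na + 2.4 · (glucose − 100)/100
= 134 + 2.4 · (597 − 100)/100
= 134 + 11.9
= 145.9 mmol/L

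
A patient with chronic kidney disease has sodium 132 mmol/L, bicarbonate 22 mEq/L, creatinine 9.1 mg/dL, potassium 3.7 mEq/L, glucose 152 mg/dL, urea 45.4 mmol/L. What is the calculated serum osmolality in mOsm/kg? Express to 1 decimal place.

Calculated osmolality = 2·Na + glucose/18 + urea
= 2·132 + 152/18 + 45.4
= 264 + 8.44 + 45.40
= 317.84 mOsm/kg

317.8 mOsm/kg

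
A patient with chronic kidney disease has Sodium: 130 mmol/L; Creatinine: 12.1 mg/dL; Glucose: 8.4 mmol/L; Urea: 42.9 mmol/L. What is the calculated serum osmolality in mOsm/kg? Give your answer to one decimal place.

311.3 mOsm/kg

Calculated osmolality = 2·Na + glucose + urea
= 2·130 + 8.4 + 42.9
= 260 + 8.40 + 42.90
= 311.3 mOsm/kg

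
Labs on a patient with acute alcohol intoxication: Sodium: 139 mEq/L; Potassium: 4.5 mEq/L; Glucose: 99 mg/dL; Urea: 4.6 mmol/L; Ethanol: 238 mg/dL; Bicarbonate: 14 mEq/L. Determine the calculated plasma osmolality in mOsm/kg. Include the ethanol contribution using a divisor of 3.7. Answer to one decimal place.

Calculated osmolality = 2·Na + glucose/18 + urea + ethanol/3.7
= 2·139 + 99/18 + 4.6 + 238/3.7
= 278 + 5.50 + 4.60 + 64.32
= 352.42 mOsm/kg

352.4 mOsm/kg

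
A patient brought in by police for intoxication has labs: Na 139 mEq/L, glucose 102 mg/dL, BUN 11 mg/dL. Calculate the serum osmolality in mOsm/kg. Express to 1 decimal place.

287.6 mOsm/kg

Calculated osmolality = 2·Na + glucose/18 + BUN/2.8
= 2·139 + 102/18 + 11/2.8
= 278 + 5.67 + 3.93
= 287.6 mOsm/kg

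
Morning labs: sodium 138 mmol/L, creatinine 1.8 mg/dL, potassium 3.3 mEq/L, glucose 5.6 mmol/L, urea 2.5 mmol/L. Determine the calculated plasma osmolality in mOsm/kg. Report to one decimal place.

284.1 mOsm/kg

Calculated osmolality = 2·Na + glucose + urea
= 2·138 + 5.6 + 2.5
= 276 + 5.60 + 2.50
= 284.1 mOsm/kg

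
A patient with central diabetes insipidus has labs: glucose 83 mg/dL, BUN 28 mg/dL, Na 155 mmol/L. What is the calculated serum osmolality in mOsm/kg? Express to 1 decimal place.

Calculated osmolality = 2·Na + glucose/18 + BUN/2.8
= 2·155 + 83/18 + 28/2.8
= 310 + 4.61 + 10
= 324.61 mOsm/kg

324.6 mOsm/kg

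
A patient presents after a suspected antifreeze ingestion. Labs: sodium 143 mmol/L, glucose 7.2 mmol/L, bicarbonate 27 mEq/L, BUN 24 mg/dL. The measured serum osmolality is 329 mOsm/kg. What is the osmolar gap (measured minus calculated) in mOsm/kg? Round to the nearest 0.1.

Calculated osmolality = 2·Na + glucose + BUN/2.8
= 2·143 + 7.2 + 24/2.8
= 286 + 7.20 + 8.57
= 301.77 mOsm/kg ≈ 301.8 mOsm/kg
Osmolar gap = measured − calculated = 329 − 301.8 = 27.2 mOsm/kg

27.2 mOsm/kg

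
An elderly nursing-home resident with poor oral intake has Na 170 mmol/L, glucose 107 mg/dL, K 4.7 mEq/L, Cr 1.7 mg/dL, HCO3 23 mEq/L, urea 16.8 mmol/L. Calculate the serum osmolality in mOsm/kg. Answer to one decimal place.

Calculated osmolality = 2·Na + glucose/18 + urea
= 2·170 + 107/18 + 16.8
= 340 + 5.94 + 16.80
= 362.74 mOsm/kg

362.7 mOsm/kg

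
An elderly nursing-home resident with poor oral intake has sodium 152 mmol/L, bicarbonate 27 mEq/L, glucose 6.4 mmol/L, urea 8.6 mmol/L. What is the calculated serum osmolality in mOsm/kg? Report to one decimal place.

Calculated osmolality = 2·Na + glucose + urea
= 2·152 + 6.4 + 8.6
= 304 + 6.40 + 8.60
= 319 mOsm/kg

319.0 mOsm/kg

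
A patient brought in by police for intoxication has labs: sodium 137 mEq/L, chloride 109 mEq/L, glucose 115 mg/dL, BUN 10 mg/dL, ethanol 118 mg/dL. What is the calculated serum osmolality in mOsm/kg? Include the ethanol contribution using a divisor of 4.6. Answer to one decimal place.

309.6 mOsm/kg

Calculated osmolality = 2·Na + glucose/18 + BUN/2.8 + ethanol/4.6
= 2·137 + 115/18 + 10/2.8 + 118/4.6
= 274 + 6.39 + 3.57 + 25.65
= 309.61 mOsm/kg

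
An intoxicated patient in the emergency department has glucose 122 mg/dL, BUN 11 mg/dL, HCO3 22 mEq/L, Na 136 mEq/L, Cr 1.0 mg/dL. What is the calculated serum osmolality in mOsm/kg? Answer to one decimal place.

282.7 mOsm/kg

Calculated osmolality = 2·Na + glucose/18 + BUN/2.8
= 2·136 + 122/18 + 11/2.8
= 272 + 6.78 + 3.93
= 282.71 mOsm/kg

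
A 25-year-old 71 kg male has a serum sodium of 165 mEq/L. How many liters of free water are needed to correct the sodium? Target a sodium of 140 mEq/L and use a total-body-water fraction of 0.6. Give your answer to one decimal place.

TBW = 0.6 · 71 = 42.6 L
Free water deficit = TBW · (Na/140 − 1)
= 42.6 · (165/140 − 1)
= 42.6 · 0.1786
= 7.61 L

7.6 L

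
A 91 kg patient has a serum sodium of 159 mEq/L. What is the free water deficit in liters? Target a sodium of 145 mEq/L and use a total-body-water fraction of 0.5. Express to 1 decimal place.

4.4 L

TBW = 0.5 · 91 = 45.5 L
Free water deficit = TBW · (Na/145 − 1)
= 45.5 · (159/145 − 1)
= 45.5 · 0.0966
= 4.4 L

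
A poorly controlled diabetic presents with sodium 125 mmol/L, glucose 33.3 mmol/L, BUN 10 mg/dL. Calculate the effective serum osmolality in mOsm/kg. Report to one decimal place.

283.3 mOsm/kg

Effective osmolality excludes urea (freely permeant across cell membranes):
2·Na + glucose
= 2·125 + 33.3
= 250 + 33.3
= 283.3 mOsm/kg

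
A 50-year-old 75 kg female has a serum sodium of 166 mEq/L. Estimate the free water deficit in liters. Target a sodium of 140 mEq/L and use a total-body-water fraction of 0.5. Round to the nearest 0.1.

TBW = 0.5 · 75 = 37.5 L
Free water deficit = TBW · (Na/140 − 1)
= 37.5 · (166/140 − 1)
= 37.5 · 0.1857
= 6.96 L

7.0 L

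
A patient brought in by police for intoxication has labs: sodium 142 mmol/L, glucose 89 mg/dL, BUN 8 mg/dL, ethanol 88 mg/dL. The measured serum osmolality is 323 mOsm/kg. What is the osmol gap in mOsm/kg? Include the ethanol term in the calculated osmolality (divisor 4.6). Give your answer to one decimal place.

12.1 mOsm/kg

Calculated osmolality = 2·Na + glucose/18 + BUN/2.8 + ethanol/4.6
= 2·142 + 89/18 + 8/2.8 + 88/4.6
= 284 + 4.94 + 2.86 + 19.13
= 310.93 mOsm/kg ≈ 310.9 mOsm/kg
Osmolar gap = measured − calculated = 323 − 310.9 = 12.1 mOsm/kg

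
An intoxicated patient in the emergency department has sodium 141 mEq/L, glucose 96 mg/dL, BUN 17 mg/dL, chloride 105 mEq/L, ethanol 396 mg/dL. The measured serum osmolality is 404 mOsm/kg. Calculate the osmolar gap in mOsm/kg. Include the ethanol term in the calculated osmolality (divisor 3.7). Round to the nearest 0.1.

Calculated osmolality = 2·Na + glucose/18 + BUN/2.8 + ethanol/3.7
= 2·141 + 96/18 + 17/2.8 + 396/3.7
= 282 + 5.33 + 6.07 + 107.03
= 400.43 mOsm/kg ≈ 400.4 mOsm/kg
Osmolar gap = measured − calculated = 404 − 400.4 = 3.6 mOsm/kg

3.6 mOsm/kg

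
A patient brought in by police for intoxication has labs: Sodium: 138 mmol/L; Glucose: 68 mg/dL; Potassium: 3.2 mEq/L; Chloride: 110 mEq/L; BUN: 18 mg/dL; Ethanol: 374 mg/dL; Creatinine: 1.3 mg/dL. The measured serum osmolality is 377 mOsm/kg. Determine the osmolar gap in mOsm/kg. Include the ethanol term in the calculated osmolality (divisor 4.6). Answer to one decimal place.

9.5 mOsm/kg

Calculated osmolality = 2·Na + glucose/18 + BUN/2.8 + ethanol/4.6
= 2·138 + 68/18 + 18/2.8 + 374/4.6
= 276 + 3.78 + 6.43 + 81.30
= 367.51 mOsm/kg ≈ 367.5 mOsm/kg
Osmolar gap = measured − calculated = 377 − 367.5 = 9.5 mOsm/kg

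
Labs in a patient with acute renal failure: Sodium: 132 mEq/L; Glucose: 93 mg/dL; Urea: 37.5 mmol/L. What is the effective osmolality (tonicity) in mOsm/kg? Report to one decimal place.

269.2 mOsm/kg

Effective osmolality excludes urea (freely permeant across cell membranes):
2·Na + glucose/18
= 2·132 + 93/18
= 264 + 5.17
= 269.17 mOsm/kg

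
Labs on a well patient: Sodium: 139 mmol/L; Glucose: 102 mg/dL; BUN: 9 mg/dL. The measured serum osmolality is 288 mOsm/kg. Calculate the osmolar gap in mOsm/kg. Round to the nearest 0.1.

Calculated osmolality = 2·Na + glucose/18 + BUN/2.8
= 2·139 + 102/18 + 9/2.8
= 278 + 5.67 + 3.21
= 286.88 mOsm/kg ≈ 286.9 mOsm/kg
Osmolar gap = measured − calculated = 288 − 286.9 = 1.1 mOsm/kg

1.1 mOsm/kg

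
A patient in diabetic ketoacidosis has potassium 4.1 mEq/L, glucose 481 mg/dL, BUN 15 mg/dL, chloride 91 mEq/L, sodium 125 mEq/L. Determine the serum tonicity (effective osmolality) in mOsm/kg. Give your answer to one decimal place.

Effective osmolality excludes urea (freely permeant across cell membranes):
2·Na + glucose/18
= 2·125 + 481/18
= 250 + 26.72
= 276.72 mOsm/kg

276.7 mOsm/kg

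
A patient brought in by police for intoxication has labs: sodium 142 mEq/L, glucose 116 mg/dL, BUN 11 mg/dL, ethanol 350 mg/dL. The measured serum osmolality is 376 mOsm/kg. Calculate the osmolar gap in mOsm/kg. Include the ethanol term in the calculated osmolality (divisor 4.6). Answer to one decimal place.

Calculated osmolality = 2·Na + glucose/18 + BUN/2.8 + ethanol/4.6
= 2·142 + 116/18 + 11/2.8 + 350/4.6
= 284 + 6.44 + 3.93 + 76.09
= 370.46 mOsm/kg ≈ 370.5 mOsm/kg
Osmolar gap = measured − calculated = 376 − 370.5 = 5.5 mOsm/kg

5.5 mOsm/kg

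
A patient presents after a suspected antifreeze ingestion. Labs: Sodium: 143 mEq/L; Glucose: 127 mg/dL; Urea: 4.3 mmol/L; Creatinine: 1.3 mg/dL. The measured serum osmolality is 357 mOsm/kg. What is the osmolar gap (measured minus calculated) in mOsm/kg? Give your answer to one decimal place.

59.6 mOsm/kg

Calculated osmolality = 2·Na + glucose/18 + urea
= 2·143 + 127/18 + 4.3
= 286 + 7.06 + 4.30
= 297.36 mOsm/kg ≈ 297.4 mOsm/kg
Osmolar gap = measured − calculated = 357 − 297.4 = 59.6 mOsm/kg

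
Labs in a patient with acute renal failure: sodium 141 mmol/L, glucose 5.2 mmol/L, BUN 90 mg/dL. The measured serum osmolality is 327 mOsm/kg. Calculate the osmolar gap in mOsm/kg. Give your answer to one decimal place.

Calculated osmolality = 2·Na + glucose + BUN/2.8
= 2·141 + 5.2 + 90/2.8
= 282 + 5.20 + 32.14
= 319.34 mOsm/kg ≈ 319.3 mOsm/kg
Osmolar gap = measured − calculated = 327 − 319.3 = 7.7 mOsm/kg

7.7 mOsm/kg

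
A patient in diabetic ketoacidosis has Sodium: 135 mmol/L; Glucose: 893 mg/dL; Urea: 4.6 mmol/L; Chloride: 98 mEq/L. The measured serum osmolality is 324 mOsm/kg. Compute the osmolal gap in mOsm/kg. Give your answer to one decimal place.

-0.2 mOsm/kg

Calculated osmolality = 2·Na + glucose/18 + urea
= 2·135 + 893/18 + 4.6
= 270 + 49.61 + 4.60
= 324.21 mOsm/kg ≈ 324.2 mOsm/kg
Osmolar gap = measured − calculated = 324 − 324.2 = -0.2 mOsm/kg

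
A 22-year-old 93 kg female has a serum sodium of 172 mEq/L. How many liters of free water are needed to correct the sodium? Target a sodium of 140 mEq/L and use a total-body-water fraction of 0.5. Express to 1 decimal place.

10.6 L

TBW = 0.5 · 93 = 46.5 L
Free water deficit = TBW · (Na/140 − 1)
= 46.5 · (172/140 − 1)
= 46.5 · 0.2286
= 10.63 L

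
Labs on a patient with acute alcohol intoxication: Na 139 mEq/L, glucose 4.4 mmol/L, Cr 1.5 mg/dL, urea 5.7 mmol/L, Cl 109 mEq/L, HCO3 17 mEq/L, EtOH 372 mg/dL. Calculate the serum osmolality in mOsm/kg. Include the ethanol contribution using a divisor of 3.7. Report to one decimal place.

388.6 mOsm/kg

Calculated osmolality = 2·Na + glucose + urea + ethanol/3.7
= 2·139 + 4.4 + 5.7 + 372/3.7
= 278 + 4.40 + 5.70 + 100.54
= 388.64 mOsm/kg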